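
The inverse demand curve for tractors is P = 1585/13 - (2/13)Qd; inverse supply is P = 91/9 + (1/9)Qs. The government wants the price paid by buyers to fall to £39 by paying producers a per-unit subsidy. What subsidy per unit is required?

Required subsidy s = £31 per unit

At a buyer price of 39, quantity demanded is 792.5 − 6.5·39 = 539.
Sellers supply 539 only when they receive Ps = 91/9 + (1/9)·539 = 70.
s = Ps − Pb = 70 − 39 = 31.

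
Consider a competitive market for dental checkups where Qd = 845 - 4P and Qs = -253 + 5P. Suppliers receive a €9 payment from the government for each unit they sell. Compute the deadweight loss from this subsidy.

Deadweight loss = €90

Pre-subsidy: 845 - 4P = -253 + 5P gives P* = 122, Q* = 357.
With the subsidy, sellers receive Ps = Pb + 9 for each unit, where Pb is the price buyers pay.
Supply in terms of Pb becomes Qs = -253 + 5(Pb + 9) = -208 + 5Pb. Setting this equal to demand: 845 - 4Pb = -208 + 5Pb, so Pb = 117.
Sellers receive Ps = 117 + 9 = 126; Q' = 845 − 4·117 = 377.
The subsidy expands output by 377 − 357 = 20 past the efficient level; on those units the gap between marginal cost and willingness to pay runs from 0 up to 9.
DWL = ½ × 9 × 20 = 90.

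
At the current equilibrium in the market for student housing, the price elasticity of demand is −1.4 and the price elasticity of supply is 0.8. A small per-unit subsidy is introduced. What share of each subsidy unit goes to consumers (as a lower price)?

Consumer share = 4/11

For a small subsidy around the equilibrium, the benefit split depends on the relative slopes, which at a point are proportional to the elasticities.
Buyer share = εs/(εs + |εd|) = 0.8/(0.8 + 1.4) = 4/11; seller share = |εd|/(εs + |εd|) = 7/11.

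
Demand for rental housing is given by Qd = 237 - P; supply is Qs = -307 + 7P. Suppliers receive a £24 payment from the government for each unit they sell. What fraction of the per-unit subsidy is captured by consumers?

Consumer share = 0.875

Pre-subsidy: 237 - P = -307 + 7P gives P* = 68, Q* = 169.
With the subsidy, sellers receive Ps = Pb + 24 for each unit, where Pb is the price buyers pay.
Supply in terms of Pb becomes Qs = -307 + 7(Pb + 24) = -139 + 7Pb. Setting this equal to demand: 237 - Pb = -139 + 7Pb, so Pb = 47.
Sellers receive Ps = 47 + 24 = 71; Q' = 237 − 1·47 = 190.
Buyers' price falls by P* − Pb = 68 − 47 = 21; sellers' price rises by Ps − P* = 71 − 68 = 3.
So consumers capture 21/24 = 0.875 of each unit of subsidy.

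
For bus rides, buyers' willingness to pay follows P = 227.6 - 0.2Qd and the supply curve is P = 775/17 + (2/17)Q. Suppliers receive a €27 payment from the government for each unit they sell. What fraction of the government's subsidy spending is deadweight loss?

Pre-subsidy: 227.6 - 0.2Q = 775/17 + (2/17)Q gives Q* = 573 and P* = 113.
With the subsidy, sellers receive Ps = Pb + 27 for each unit, where Pb is the price buyers pay.
On the curves, Pb = 227.6 - 0.2Q and Ps = 775/17 + (2/17)Q; the wedge Ps − Pb = 27 gives 775/17 + (2/17)Q − (227.6 - 0.2Q) = 27, so Q' = 658.
Then Pb = 227.6 − 0.2·658 = 96 and Ps = 775/17 + (2/17)·658 = 123.
ΔCS = ½(573 + 658)(113 − 96) = 10463.5; ΔPS = ½(573 + 658)(123 − 113) = 6155.
Government spending = 27 × 658 = 17766.
DWL = ½ × 27 × (658 − 573) = 1147.5; fraction = 1147.5 / 17766 = 85/1316.

DWL / government spending = 85/1316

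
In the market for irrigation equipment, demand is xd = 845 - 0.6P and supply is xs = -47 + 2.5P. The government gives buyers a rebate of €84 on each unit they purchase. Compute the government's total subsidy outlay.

Government cost = €59892

Pre-subsidy: 845 - 0.6P = -47 + 2.5P gives P* = 8920/31, x* = 20843/31.
With the rebate, buyers effectively pay Pb = Ps − 84, where Ps is the price sellers receive.
Demand in terms of Ps becomes xd = 845 − 0.6(Ps − 84) = 895.4 - 0.6Ps. Setting this equal to supply: 895.4 - 0.6Ps = -47 + 2.5Ps, so Ps = 304.
Buyers pay Pb = 304 − 84 = 220; x' = -47 + 2.5·304 = 713.
Government outlay = subsidy × quantity = 84 × 713 = 59892.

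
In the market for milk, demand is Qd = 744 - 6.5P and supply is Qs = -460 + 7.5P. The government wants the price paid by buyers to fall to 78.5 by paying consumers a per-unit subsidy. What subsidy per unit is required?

At a buyer price of 78.5, quantity demanded is 744 − 6.5·78.5 = 233.75.
Sellers supply 233.75 only when they receive Ps with -460 + 7.5·Ps = 233.75, i.e. Ps = 92.5.
s = Ps − Pb = 92.5 − 78.5 = 14.

Required subsidy s = 14 per unit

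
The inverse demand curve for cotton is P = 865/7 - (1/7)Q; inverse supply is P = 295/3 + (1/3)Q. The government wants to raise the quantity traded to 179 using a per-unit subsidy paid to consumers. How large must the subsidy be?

At Q = 179, from the demand curve buyers pay Pb = 865/7 − (1/7)·179 = 98; from the supply curve sellers need Ps = 295/3 + (1/3)·179 = 158.
The subsidy must fill the gap: s = Ps − Pb = 158 − 98 = 60.

Required subsidy s = 60 per unit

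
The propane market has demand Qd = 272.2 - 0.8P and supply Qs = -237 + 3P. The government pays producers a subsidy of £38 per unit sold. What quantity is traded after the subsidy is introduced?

Pre-subsidy: 272.2 - 0.8P = -237 + 3P gives P* = 134, Q* = 165.
With the subsidy, sellers receive Ps = Pb + 38 for each unit, where Pb is the price buyers pay.
Supply in terms of Pb becomes Qs = -237 + 3(Pb + 38) = -123 + 3Pb. Setting this equal to demand: 272.2 - 0.8Pb = -123 + 3Pb, so Pb = 104.
Sellers receive Ps = 104 + 38 = 142; Q' = 272.2 − 0.8·104 = 189.

Q' = 189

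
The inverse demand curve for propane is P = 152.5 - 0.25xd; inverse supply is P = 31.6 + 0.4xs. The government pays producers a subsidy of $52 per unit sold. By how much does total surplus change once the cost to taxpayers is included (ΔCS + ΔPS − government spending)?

Pre-subsidy: 152.5 - 0.25x = 31.6 + 0.4x gives x* = 186 and P* = 106.
With the subsidy, sellers receive Ps = Pb + 52 for each unit, where Pb is the price buyers pay.
On the curves, Pb = 152.5 - 0.25x and Ps = 31.6 + 0.4x; the wedge Ps − Pb = 52 gives 31.6 + 0.4x − (152.5 - 0.25x) = 52, so x' = 266.
Then Pb = 152.5 − 0.25·266 = 86 and Ps = 31.6 + 0.4·266 = 138.
ΔCS = ½(186 + 266)(106 − 86) = 4520; ΔPS = ½(186 + 266)(138 − 106) = 7232.
Government spending = 52 × 266 = 13832.
Net change = 4520 + 7232 − 13832 = -2080. The loss equals the DWL triangle ½·52·80.

Net change in total surplus = -$2080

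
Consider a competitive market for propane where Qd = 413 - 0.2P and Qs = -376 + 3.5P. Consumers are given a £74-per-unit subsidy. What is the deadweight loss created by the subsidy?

Pre-subsidy: 413 - 0.2P = -376 + 3.5P gives P* = 7890/37, Q* = 13703/37.
With the rebate, buyers effectively pay Pb = Ps − 74, where Ps is the price sellers receive.
Demand in terms of Ps becomes Qd = 413 − 0.2(Ps − 74) = 427.8 - 0.2Ps. Setting this equal to supply: 427.8 - 0.2Ps = -376 + 3.5Ps, so Ps = 8038/37.
Buyers pay Pb = 8038/37 − 74 = 5300/37; Q' = -376 + 3.5·(8038/37) = 14221/37.
The subsidy expands output by 14221/37 − 13703/37 = 14 past the efficient level; on those units the gap between marginal cost and willingness to pay runs from 0 up to 74.
DWL = ½ × 74 × 14 = 518.

Deadweight loss = £518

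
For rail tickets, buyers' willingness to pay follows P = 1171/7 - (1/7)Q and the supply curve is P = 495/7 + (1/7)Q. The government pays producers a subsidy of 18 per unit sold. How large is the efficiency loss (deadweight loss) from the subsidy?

Pre-subsidy: 1171/7 - (1/7)Q = 495/7 + (1/7)Q gives Q* = 338 and P* = 119.
With the subsidy, sellers receive Ps = Pb + 18 for each unit, where Pb is the price buyers pay.
On the curves, Pb = 1171/7 - (1/7)Q and Ps = 495/7 + (1/7)Q; the wedge Ps − Pb = 18 gives 495/7 + (1/7)Q − (1171/7 - (1/7)Q) = 18, so Q' = 401.
Then Pb = 1171/7 − (1/7)·401 = 110 and Ps = 495/7 + (1/7)·401 = 128.
The subsidy expands output by 401 − 338 = 63 past the efficient level; on those units the gap between marginal cost and willingness to pay runs from 0 up to 18.
DWL = ½ × 18 × 63 = 567.

Deadweight loss = 567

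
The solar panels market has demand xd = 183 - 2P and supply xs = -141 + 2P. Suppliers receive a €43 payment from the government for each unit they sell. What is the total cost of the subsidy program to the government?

Government cost = €2752

Pre-subsidy: 183 - 2P = -141 + 2P gives P* = 81, x* = 21.
With the subsidy, sellers receive Ps = Pb + 43 for each unit, where Pb is the price buyers pay.
Supply in terms of Pb becomes xs = -141 + 2(Pb + 43) = -55 + 2Pb. Setting this equal to demand: 183 - 2Pb = -55 + 2Pb, so Pb = 59.5.
Sellers receive Ps = 59.5 + 43 = 102.5; x' = 183 − 2·59.5 = 64.
Government outlay = subsidy × quantity = 43 × 64 = 2752.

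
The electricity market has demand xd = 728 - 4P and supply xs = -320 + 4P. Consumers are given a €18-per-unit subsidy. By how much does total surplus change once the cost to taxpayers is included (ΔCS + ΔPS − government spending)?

Net change in total surplus = -€324

Pre-subsidy: 728 - 4P = -320 + 4P gives P* = 131, x* = 204.
With the rebate, buyers effectively pay Pb = Ps − 18, where Ps is the price sellers receive.
Demand in terms of Ps becomes xd = 728 − 4(Ps − 18) = 800 - 4Ps. Setting this equal to supply: 800 - 4Ps = -320 + 4Ps, so Ps = 140.
Buyers pay Pb = 140 − 18 = 122; x' = -320 + 4·140 = 240.
ΔCS = ½(204 + 240)(131 − 122) = 1998; ΔPS = ½(204 + 240)(140 − 131) = 1998.
Government spending = 18 × 240 = 4320.
Net change = 1998 + 1998 − 4320 = -324. The loss equals the DWL triangle ½·18·36.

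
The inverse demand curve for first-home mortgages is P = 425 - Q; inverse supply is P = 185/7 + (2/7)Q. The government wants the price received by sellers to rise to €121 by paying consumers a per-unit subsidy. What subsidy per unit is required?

At a seller price of 121, quantity supplied is -92.5 + 3.5·121 = 331.
Buyers absorb 331 only when they pay Pb = 425 − 1·331 = 94.
s = Ps − Pb = 121 − 94 = 27.

Required subsidy s = €27 per unit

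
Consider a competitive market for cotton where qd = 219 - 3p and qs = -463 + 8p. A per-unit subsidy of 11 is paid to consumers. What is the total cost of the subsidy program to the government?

Pre-subsidy: 219 - 3p = -463 + 8p gives p* = 62, q* = 33.
With the rebate, buyers effectively pay pb = ps − 11, where ps is the price sellers receive.
Demand in terms of ps becomes qd = 219 − 3(ps − 11) = 252 - 3ps. Setting this equal to supply: 252 - 3ps = -463 + 8ps, so ps = 65.
Buyers pay pb = 65 − 11 = 54; q' = -463 + 8·65 = 57.
Government outlay = subsidy × quantity = 11 × 57 = 627.

Government cost = 627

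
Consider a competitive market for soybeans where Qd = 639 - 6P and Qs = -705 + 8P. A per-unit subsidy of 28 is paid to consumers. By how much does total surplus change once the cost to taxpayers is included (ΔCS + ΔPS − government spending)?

Net change in total surplus = -1344

Pre-subsidy: 639 - 6P = -705 + 8P gives P* = 96, Q* = 63.
With the rebate, buyers effectively pay Pb = Ps − 28, where Ps is the price sellers receive.
Demand in terms of Ps becomes Qd = 639 − 6(Ps − 28) = 807 - 6Ps. Setting this equal to supply: 807 - 6Ps = -705 + 8Ps, so Ps = 108.
Buyers pay Pb = 108 − 28 = 80; Q' = -705 + 8·108 = 159.
ΔCS = ½(63 + 159)(96 − 80) = 1776; ΔPS = ½(63 + 159)(108 − 96) = 1332.
Government spending = 28 × 159 = 4452.
Net change = 1776 + 1332 − 4452 = -1344. The loss equals the DWL triangle ½·28·96.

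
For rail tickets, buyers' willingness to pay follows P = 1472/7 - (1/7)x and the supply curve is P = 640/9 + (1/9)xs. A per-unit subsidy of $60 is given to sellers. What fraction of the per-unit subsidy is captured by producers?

Pre-subsidy: 1472/7 - (1/7)x = 640/9 + (1/9)x gives x* = 548 and P* = 132.
With the subsidy, sellers receive Ps = Pb + 60 for each unit, where Pb is the price buyers pay.
On the curves, Pb = 1472/7 - (1/7)x and Ps = 640/9 + (1/9)x; the wedge Ps − Pb = 60 gives 640/9 + (1/9)x − (1472/7 - (1/7)x) = 60, so x' = 784.25.
Then Pb = 1472/7 − (1/7)·784.25 = 98.25 and Ps = 640/9 + (1/9)·784.25 = 158.25.
Buyers' price falls by P* − Pb = 132 − 98.25 = 33.75; sellers' price rises by Ps − P* = 158.25 − 132 = 26.25.
So producers capture 26.25/60 = 0.4375 of each unit of subsidy.

Producer share = 0.4375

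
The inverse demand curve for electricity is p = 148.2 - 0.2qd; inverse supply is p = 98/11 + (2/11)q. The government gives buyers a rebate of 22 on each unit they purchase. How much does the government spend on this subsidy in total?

Government cost = 65054/7

Pre-subsidy: 148.2 - 0.2q = 98/11 + (2/11)q gives q* = 7661/21 and p* = 1580/21.
With the rebate, buyers effectively pay pb = ps − 22, where ps is the price sellers receive.
On the curves, pb = 148.2 - 0.2q and ps = 98/11 + (2/11)q; the wedge ps − pb = 22 gives 98/11 + (2/11)q − (148.2 - 0.2q) = 22, so q' = 2957/7.
Then pb = 148.2 − 0.2·(2957/7) = 446/7 and ps = 98/11 + (2/11)·(2957/7) = 600/7.
Government outlay = subsidy × quantity = 22 × 2957/7 = 65054/7.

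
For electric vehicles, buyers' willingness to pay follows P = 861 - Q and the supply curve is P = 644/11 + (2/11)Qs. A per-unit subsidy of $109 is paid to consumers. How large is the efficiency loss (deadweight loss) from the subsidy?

Pre-subsidy: 861 - Q = 644/11 + (2/11)Q gives Q* = 679 and P* = 182.
With the rebate, buyers effectively pay Pb = Ps − 109, where Ps is the price sellers receive.
On the curves, Pb = 861 - Q and Ps = 644/11 + (2/11)Q; the wedge Ps − Pb = 109 gives 644/11 + (2/11)Q − (861 - Q) = 109, so Q' = 10026/13.
Then Pb = 861 − 1·(10026/13) = 1167/13 and Ps = 644/11 + (2/11)·(10026/13) = 2584/13.
The subsidy expands output by 10026/13 − 679 = 1199/13 past the efficient level; on those units the gap between marginal cost and willingness to pay runs from 0 up to 109.
DWL = ½ × 109 × 1199/13 = 130691/26.

Deadweight loss = 130691/26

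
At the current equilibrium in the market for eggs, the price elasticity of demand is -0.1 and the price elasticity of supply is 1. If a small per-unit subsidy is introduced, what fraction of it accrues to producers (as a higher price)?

Producer share = 1/11

For a small subsidy around the equilibrium, the benefit split depends on the relative slopes, which at a point are proportional to the elasticities.
Buyer share = εs/(εs + |εd|) = 1/(1 + 0.1) = 10/11; seller share = |εd|/(εs + |εd|) = 1/11.
So producers capture 1/11 of the subsidy.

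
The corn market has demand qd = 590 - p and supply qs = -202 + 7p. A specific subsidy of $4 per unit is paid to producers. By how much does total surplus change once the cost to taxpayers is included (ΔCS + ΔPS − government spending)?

Pre-subsidy: 590 - p = -202 + 7p gives p* = 99, q* = 491.
With the subsidy, sellers receive ps = pb + 4 for each unit, where pb is the price buyers pay.
Supply in terms of pb becomes qs = -202 + 7(pb + 4) = -174 + 7pb. Setting this equal to demand: 590 - pb = -174 + 7pb, so pb = 95.5.
Sellers receive ps = 95.5 + 4 = 99.5; q' = 590 − 1·95.5 = 494.5.
ΔCS = ½(491 + 494.5)(99 − 95.5) = 1724.625; ΔPS = ½(491 + 494.5)(99.5 − 99) = 246.375.
Government spending = 4 × 494.5 = 1978.
Net change = 1724.625 + 246.375 − 1978 = -7. The loss equals the DWL triangle ½·4·3.5.

Net change in total surplus = -$7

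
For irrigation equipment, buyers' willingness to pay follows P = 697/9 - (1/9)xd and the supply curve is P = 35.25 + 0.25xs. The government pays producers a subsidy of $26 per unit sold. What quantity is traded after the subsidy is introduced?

x' = 2455/13

Pre-subsidy: 697/9 - (1/9)x = 35.25 + 0.25x gives x* = 1519/13 and P* = 838/13.
With the subsidy, sellers receive Ps = Pb + 26 for each unit, where Pb is the price buyers pay.
On the curves, Pb = 697/9 - (1/9)x and Ps = 35.25 + 0.25x; the wedge Ps − Pb = 26 gives 35.25 + 0.25x − (697/9 - (1/9)x) = 26, so x' = 2455/13.
Then Pb = 697/9 − (1/9)·(2455/13) = 734/13 and Ps = 35.25 + 0.25·(2455/13) = 1072/13.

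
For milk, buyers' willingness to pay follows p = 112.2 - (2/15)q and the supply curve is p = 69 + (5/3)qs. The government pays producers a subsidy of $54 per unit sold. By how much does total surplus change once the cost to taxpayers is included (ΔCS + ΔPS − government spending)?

Net change in total surplus = -$810

Pre-subsidy: 112.2 - (2/15)q = 69 + (5/3)q gives q* = 24 and p* = 109.
With the subsidy, sellers receive ps = pb + 54 for each unit, where pb is the price buyers pay.
On the curves, pb = 112.2 - (2/15)q and ps = 69 + (5/3)q; the wedge ps − pb = 54 gives 69 + (5/3)q − (112.2 - (2/15)q) = 54, so q' = 54.
Then pb = 112.2 − (2/15)·54 = 105 and ps = 69 + (5/3)·54 = 159.
ΔCS = ½(24 + 54)(109 − 105) = 156; ΔPS = ½(24 + 54)(159 − 109) = 1950.
Government spending = 54 × 54 = 2916.
Net change = 156 + 1950 − 2916 = -810. The loss equals the DWL triangle ½·54·30.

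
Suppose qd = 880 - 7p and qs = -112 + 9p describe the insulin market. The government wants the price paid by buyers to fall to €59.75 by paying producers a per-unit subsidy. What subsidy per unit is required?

Required subsidy s = €4 per unit

At a buyer price of 59.75, quantity demanded is 880 − 7·59.75 = 461.75.
Sellers supply 461.75 only when they receive ps with -112 + 9·ps = 461.75, i.e. ps = 63.75.
s = ps − pb = 63.75 − 59.75 = 4.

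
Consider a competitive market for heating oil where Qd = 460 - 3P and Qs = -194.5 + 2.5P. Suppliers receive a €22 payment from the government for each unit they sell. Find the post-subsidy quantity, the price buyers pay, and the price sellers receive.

Pre-subsidy: 460 - 3P = -194.5 + 2.5P gives P* = 119, Q* = 103.
With the subsidy, sellers receive Ps = Pb + 22 for each unit, where Pb is the price buyers pay.
Supply in terms of Pb becomes Qs = -194.5 + 2.5(Pb + 22) = -139.5 + 2.5Pb. Setting this equal to demand: 460 - 3Pb = -139.5 + 2.5Pb, so Pb = 109.
Sellers receive Ps = 109 + 22 = 131; Q' = 460 − 3·109 = 133.

Q' = 133; buyers pay €109; sellers receive €131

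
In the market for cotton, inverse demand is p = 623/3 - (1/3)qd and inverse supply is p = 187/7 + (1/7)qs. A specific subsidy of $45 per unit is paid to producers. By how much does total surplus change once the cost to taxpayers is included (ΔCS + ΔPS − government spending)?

Pre-subsidy: 623/3 - (1/3)q = 187/7 + (1/7)q gives q* = 380 and p* = 81.
With the subsidy, sellers receive ps = pb + 45 for each unit, where pb is the price buyers pay.
On the curves, pb = 623/3 - (1/3)q and ps = 187/7 + (1/7)q; the wedge ps − pb = 45 gives 187/7 + (1/7)q − (623/3 - (1/3)q) = 45, so q' = 474.5.
Then pb = 623/3 − (1/3)·474.5 = 49.5 and ps = 187/7 + (1/7)·474.5 = 94.5.
ΔCS = ½(380 + 474.5)(81 − 49.5) = 13458.375; ΔPS = ½(380 + 474.5)(94.5 − 81) = 5767.875.
Government spending = 45 × 474.5 = 21352.5.
Net change = 13458.375 + 5767.875 − 21352.5 = -2126.25. The loss equals the DWL triangle ½·45·94.5.

Net change in total surplus = -$2126.25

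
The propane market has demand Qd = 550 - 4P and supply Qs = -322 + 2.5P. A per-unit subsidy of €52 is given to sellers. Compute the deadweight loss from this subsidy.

Pre-subsidy: 550 - 4P = -322 + 2.5P gives P* = 1744/13, Q* = 174/13.
With the subsidy, sellers receive Ps = Pb + 52 for each unit, where Pb is the price buyers pay.
Supply in terms of Pb becomes Qs = -322 + 2.5(Pb + 52) = -192 + 2.5Pb. Setting this equal to demand: 550 - 4Pb = -192 + 2.5Pb, so Pb = 1484/13.
Sellers receive Ps = 1484/13 + 52 = 2160/13; Q' = 550 − 4·(1484/13) = 1214/13.
The subsidy expands output by 1214/13 − 174/13 = 80 past the efficient level; on those units the gap between marginal cost and willingness to pay runs from 0 up to 52.
DWL = ½ × 52 × 80 = 2080.

Deadweight loss = €2080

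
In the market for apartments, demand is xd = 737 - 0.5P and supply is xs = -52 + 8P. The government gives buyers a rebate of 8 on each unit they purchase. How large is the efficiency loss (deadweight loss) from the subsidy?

Pre-subsidy: 737 - 0.5P = -52 + 8P gives P* = 1578/17, x* = 11740/17.
With the rebate, buyers effectively pay Pb = Ps − 8, where Ps is the price sellers receive.
Demand in terms of Ps becomes xd = 737 − 0.5(Ps − 8) = 741 - 0.5Ps. Setting this equal to supply: 741 - 0.5Ps = -52 + 8Ps, so Ps = 1586/17.
Buyers pay Pb = 1586/17 − 8 = 1450/17; x' = -52 + 8·(1586/17) = 11804/17.
The subsidy expands output by 11804/17 − 11740/17 = 64/17 past the efficient level; on those units the gap between marginal cost and willingness to pay runs from 0 up to 8.
DWL = ½ × 8 × 64/17 = 256/17.

Deadweight loss = 256/17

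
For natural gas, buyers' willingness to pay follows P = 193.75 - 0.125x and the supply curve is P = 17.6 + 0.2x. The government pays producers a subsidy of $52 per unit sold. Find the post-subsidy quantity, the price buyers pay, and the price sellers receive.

x' = 702; buyers pay $106; sellers receive $158

Pre-subsidy: 193.75 - 0.125x = 17.6 + 0.2x gives x* = 542 and P* = 126.
With the subsidy, sellers receive Ps = Pb + 52 for each unit, where Pb is the price buyers pay.
On the curves, Pb = 193.75 - 0.125x and Ps = 17.6 + 0.2x; the wedge Ps − Pb = 52 gives 17.6 + 0.2x − (193.75 - 0.125x) = 52, so x' = 702.
Then Pb = 193.75 − 0.125·702 = 106 and Ps = 17.6 + 0.2·702 = 158.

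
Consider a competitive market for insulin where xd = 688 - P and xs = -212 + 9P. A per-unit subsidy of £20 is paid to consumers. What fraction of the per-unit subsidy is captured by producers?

Pre-subsidy: 688 - P = -212 + 9P gives P* = 90, x* = 598.
With the rebate, buyers effectively pay Pb = Ps − 20, where Ps is the price sellers receive.
Demand in terms of Ps becomes xd = 688 − 1(Ps − 20) = 708 - Ps. Setting this equal to supply: 708 - Ps = -212 + 9Ps, so Ps = 92.
Buyers pay Pb = 92 − 20 = 72; x' = -212 + 9·92 = 616.
Buyers' price falls by P* − Pb = 90 − 72 = 18; sellers' price rises by Ps − P* = 92 − 90 = 2.
So producers capture 2/20 = 0.1 of each unit of subsidy.

Producer share = 0.1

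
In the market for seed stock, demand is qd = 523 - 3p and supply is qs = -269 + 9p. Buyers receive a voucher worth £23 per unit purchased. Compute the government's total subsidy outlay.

Pre-subsidy: 523 - 3p = -269 + 9p gives p* = 66, q* = 325.
With the rebate, buyers effectively pay pb = ps − 23, where ps is the price sellers receive.
Demand in terms of ps becomes qd = 523 − 3(ps − 23) = 592 - 3ps. Setting this equal to supply: 592 - 3ps = -269 + 9ps, so ps = 71.75.
Buyers pay pb = 71.75 − 23 = 48.75; q' = -269 + 9·71.75 = 376.75.
Government outlay = subsidy × quantity = 23 × 376.75 = 8665.25.

Government cost = £8665.25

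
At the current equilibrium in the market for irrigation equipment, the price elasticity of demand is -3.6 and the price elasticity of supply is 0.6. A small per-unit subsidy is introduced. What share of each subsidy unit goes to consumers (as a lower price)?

Consumer share = 1/7

For a small subsidy around the equilibrium, the benefit split depends on the relative slopes, which at a point are proportional to the elasticities.
Buyer share = εs/(εs + |εd|) = 0.6/(0.6 + 3.6) = 1/7; seller share = |εd|/(εs + |εd|) = 6/7.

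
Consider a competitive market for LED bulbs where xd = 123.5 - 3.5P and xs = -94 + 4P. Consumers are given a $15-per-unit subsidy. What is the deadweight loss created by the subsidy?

Deadweight loss = $210

Pre-subsidy: 123.5 - 3.5P = -94 + 4P gives P* = 29, x* = 22.
With the rebate, buyers effectively pay Pb = Ps − 15, where Ps is the price sellers receive.
Demand in terms of Ps becomes xd = 123.5 − 3.5(Ps − 15) = 176 - 3.5Ps. Setting this equal to supply: 176 - 3.5Ps = -94 + 4Ps, so Ps = 36.
Buyers pay Pb = 36 − 15 = 21; x' = -94 + 4·36 = 50.
The subsidy expands output by 50 − 22 = 28 past the efficient level; on those units the gap between marginal cost and willingness to pay runs from 0 up to 15.
DWL = ½ × 15 × 28 = 210.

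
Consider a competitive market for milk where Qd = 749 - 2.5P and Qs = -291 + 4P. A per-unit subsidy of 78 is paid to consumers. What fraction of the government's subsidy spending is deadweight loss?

Pre-subsidy: 749 - 2.5P = -291 + 4P gives P* = 160, Q* = 349.
With the rebate, buyers effectively pay Pb = Ps − 78, where Ps is the price sellers receive.
Demand in terms of Ps becomes Qd = 749 − 2.5(Ps − 78) = 944 - 2.5Ps. Setting this equal to supply: 944 - 2.5Ps = -291 + 4Ps, so Ps = 190.
Buyers pay Pb = 190 − 78 = 112; Q' = -291 + 4·190 = 469.
ΔCS = ½(349 + 469)(160 − 112) = 19632; ΔPS = ½(349 + 469)(190 − 160) = 12270.
Government spending = 78 × 469 = 36582.
DWL = ½ × 78 × (469 − 349) = 4680; fraction = 4680 / 36582 = 60/469.

DWL / government spending = 60/469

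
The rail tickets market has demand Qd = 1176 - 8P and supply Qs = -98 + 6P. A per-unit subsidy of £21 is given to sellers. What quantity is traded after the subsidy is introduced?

Q' = 520

Pre-subsidy: 1176 - 8P = -98 + 6P gives P* = 91, Q* = 448.
With the subsidy, sellers receive Ps = Pb + 21 for each unit, where Pb is the price buyers pay.
Supply in terms of Pb becomes Qs = -98 + 6(Pb + 21) = 28 + 6Pb. Setting this equal to demand: 1176 - 8Pb = 28 + 6Pb, so Pb = 82.
Sellers receive Ps = 82 + 21 = 103; Q' = 1176 − 8·82 = 520.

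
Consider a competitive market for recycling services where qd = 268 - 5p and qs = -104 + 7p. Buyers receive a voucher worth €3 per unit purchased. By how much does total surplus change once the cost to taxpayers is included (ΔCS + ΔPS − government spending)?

Pre-subsidy: 268 - 5p = -104 + 7p gives p* = 31, q* = 113.
With the rebate, buyers effectively pay pb = ps − 3, where ps is the price sellers receive.
Demand in terms of ps becomes qd = 268 − 5(ps − 3) = 283 - 5ps. Setting this equal to supply: 283 - 5ps = -104 + 7ps, so ps = 32.25.
Buyers pay pb = 32.25 − 3 = 29.25; q' = -104 + 7·32.25 = 121.75.
ΔCS = ½(113 + 121.75)(31 − 29.25) = 205.40625; ΔPS = ½(113 + 121.75)(32.25 − 31) = 146.71875.
Government spending = 3 × 121.75 = 365.25.
Net change = 205.40625 + 146.71875 − 365.25 = -13.125. The loss equals the DWL triangle ½·3·8.75.

Net change in total surplus = -€13.125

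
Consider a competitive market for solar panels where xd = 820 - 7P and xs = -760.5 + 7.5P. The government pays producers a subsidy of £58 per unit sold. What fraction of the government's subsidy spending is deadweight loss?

Pre-subsidy: 820 - 7P = -760.5 + 7.5P gives P* = 109, x* = 57.
With the subsidy, sellers receive Ps = Pb + 58 for each unit, where Pb is the price buyers pay.
Supply in terms of Pb becomes xs = -760.5 + 7.5(Pb + 58) = -325.5 + 7.5Pb. Setting this equal to demand: 820 - 7Pb = -325.5 + 7.5Pb, so Pb = 79.
Sellers receive Ps = 79 + 58 = 137; x' = 820 − 7·79 = 267.
ΔCS = ½(57 + 267)(109 − 79) = 4860; ΔPS = ½(57 + 267)(137 − 109) = 4536.
Government spending = 58 × 267 = 15486.
DWL = ½ × 58 × (267 − 57) = 6090; fraction = 6090 / 15486 = 35/89.

DWL / government spending = 35/89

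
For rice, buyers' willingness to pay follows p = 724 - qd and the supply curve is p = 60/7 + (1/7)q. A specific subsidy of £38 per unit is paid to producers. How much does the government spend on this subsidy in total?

Government cost = £25051.5

Pre-subsidy: 724 - q = 60/7 + (1/7)q gives q* = 626 and p* = 98.
With the subsidy, sellers receive ps = pb + 38 for each unit, where pb is the price buyers pay.
On the curves, pb = 724 - q and ps = 60/7 + (1/7)q; the wedge ps − pb = 38 gives 60/7 + (1/7)q − (724 - q) = 38, so q' = 659.25.
Then pb = 724 − 1·659.25 = 64.75 and ps = 60/7 + (1/7)·659.25 = 102.75.
Government outlay = subsidy × quantity = 38 × 659.25 = 25051.5.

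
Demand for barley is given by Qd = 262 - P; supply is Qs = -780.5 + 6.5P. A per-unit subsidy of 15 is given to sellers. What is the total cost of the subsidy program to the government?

Pre-subsidy: 262 - P = -780.5 + 6.5P gives P* = 139, Q* = 123.
With the subsidy, sellers receive Ps = Pb + 15 for each unit, where Pb is the price buyers pay.
Supply in terms of Pb becomes Qs = -780.5 + 6.5(Pb + 15) = -683 + 6.5Pb. Setting this equal to demand: 262 - Pb = -683 + 6.5Pb, so Pb = 126.
Sellers receive Ps = 126 + 15 = 141; Q' = 262 − 1·126 = 136.
Government outlay = subsidy × quantity = 15 × 136 = 2040.

Government cost = 2040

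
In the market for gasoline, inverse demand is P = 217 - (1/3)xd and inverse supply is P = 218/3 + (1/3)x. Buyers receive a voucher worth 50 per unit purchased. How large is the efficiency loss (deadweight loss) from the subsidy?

Pre-subsidy: 217 - (1/3)x = 218/3 + (1/3)x gives x* = 216.5 and P* = 869/6.
With the rebate, buyers effectively pay Pb = Ps − 50, where Ps is the price sellers receive.
On the curves, Pb = 217 - (1/3)x and Ps = 218/3 + (1/3)x; the wedge Ps − Pb = 50 gives 218/3 + (1/3)x − (217 - (1/3)x) = 50, so x' = 291.5.
Then Pb = 217 − (1/3)·291.5 = 719/6 and Ps = 218/3 + (1/3)·291.5 = 1019/6.
The subsidy expands output by 291.5 − 216.5 = 75 past the efficient level; on those units the gap between marginal cost and willingness to pay runs from 0 up to 50.
DWL = ½ × 50 × 75 = 1875.

Deadweight loss = 1875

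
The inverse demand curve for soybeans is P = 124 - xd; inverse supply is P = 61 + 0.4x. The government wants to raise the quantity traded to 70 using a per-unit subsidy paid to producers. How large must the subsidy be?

At x = 70, from the demand curve buyers pay Pb = 124 − 1·70 = 54; from the supply curve sellers need Ps = 61 + 0.4·70 = 89.
The subsidy must fill the gap: s = Ps − Pb = 89 − 54 = 35.

Required subsidy s = 35 per unit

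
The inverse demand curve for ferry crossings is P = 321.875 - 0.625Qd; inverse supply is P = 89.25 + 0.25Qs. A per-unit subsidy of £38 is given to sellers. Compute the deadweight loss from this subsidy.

Pre-subsidy: 321.875 - 0.625Q = 89.25 + 0.25Q gives Q* = 1861/7 and P* = 1090/7.
With the subsidy, sellers receive Ps = Pb + 38 for each unit, where Pb is the price buyers pay.
On the curves, Pb = 321.875 - 0.625Q and Ps = 89.25 + 0.25Q; the wedge Ps − Pb = 38 gives 89.25 + 0.25Q − (321.875 - 0.625Q) = 38, so Q' = 2165/7.
Then Pb = 321.875 − 0.625·(2165/7) = 900/7 and Ps = 89.25 + 0.25·(2165/7) = 1166/7.
The subsidy expands output by 2165/7 − 1861/7 = 304/7 past the efficient level; on those units the gap between marginal cost and willingness to pay runs from 0 up to 38.
DWL = ½ × 38 × 304/7 = 5776/7.

Deadweight loss = 5776/7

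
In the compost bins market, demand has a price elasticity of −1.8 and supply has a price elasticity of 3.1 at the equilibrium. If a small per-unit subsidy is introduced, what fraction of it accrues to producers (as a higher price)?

For a small subsidy around the equilibrium, the benefit split depends on the relative slopes, which at a point are proportional to the elasticities.
Buyer share = εs/(εs + |εd|) = 3.1/(3.1 + 1.8) = 31/49; seller share = |εd|/(εs + |εd|) = 18/49.
So producers capture 18/49 of the subsidy.

Producer share = 18/49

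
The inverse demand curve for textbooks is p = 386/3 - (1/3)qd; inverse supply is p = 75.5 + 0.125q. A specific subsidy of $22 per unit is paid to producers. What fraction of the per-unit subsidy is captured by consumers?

Consumer share = 8/11

Pre-subsidy: 386/3 - (1/3)q = 75.5 + 0.125q gives q* = 116 and p* = 90.
With the subsidy, sellers receive ps = pb + 22 for each unit, where pb is the price buyers pay.
On the curves, pb = 386/3 - (1/3)q and ps = 75.5 + 0.125q; the wedge ps − pb = 22 gives 75.5 + 0.125q − (386/3 - (1/3)q) = 22, so q' = 164.
Then pb = 386/3 − (1/3)·164 = 74 and ps = 75.5 + 0.125·164 = 96.
Buyers' price falls by p* − pb = 90 − 74 = 16; sellers' price rises by ps − p* = 96 − 90 = 6.
So consumers capture 16/22 = 8/11 of each unit of subsidy.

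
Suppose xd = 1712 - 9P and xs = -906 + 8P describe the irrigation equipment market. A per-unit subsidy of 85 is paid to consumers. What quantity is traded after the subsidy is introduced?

Pre-subsidy: 1712 - 9P = -906 + 8P gives P* = 154, x* = 326.
With the rebate, buyers effectively pay Pb = Ps − 85, where Ps is the price sellers receive.
Demand in terms of Ps becomes xd = 1712 − 9(Ps − 85) = 2477 - 9Ps. Setting this equal to supply: 2477 - 9Ps = -906 + 8Ps, so Ps = 199.
Buyers pay Pb = 199 − 85 = 114; x' = -906 + 8·199 = 686.

x' = 686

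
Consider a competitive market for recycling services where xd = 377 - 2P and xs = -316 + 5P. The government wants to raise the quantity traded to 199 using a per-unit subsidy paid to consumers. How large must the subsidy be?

Required subsidy s = 14 per unit

At x = 199, invert demand for the buyer price: Pb = (377 − 199)/2 = 89; invert supply for the seller price: Ps = (199 − (-316))/5 = 103.
The subsidy must fill the gap: s = Ps − Pb = 103 − 89 = 14.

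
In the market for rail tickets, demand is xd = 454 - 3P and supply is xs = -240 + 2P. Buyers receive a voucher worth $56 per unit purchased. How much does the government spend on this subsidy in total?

Government cost = $5868.8

Pre-subsidy: 454 - 3P = -240 + 2P gives P* = 138.8, x* = 37.6.
With the rebate, buyers effectively pay Pb = Ps − 56, where Ps is the price sellers receive.
Demand in terms of Ps becomes xd = 454 − 3(Ps − 56) = 622 - 3Ps. Setting this equal to supply: 622 - 3Ps = -240 + 2Ps, so Ps = 172.4.
Buyers pay Pb = 172.4 − 56 = 116.4; x' = -240 + 2·172.4 = 104.8.
Government outlay = subsidy × quantity = 56 × 104.8 = 5868.8.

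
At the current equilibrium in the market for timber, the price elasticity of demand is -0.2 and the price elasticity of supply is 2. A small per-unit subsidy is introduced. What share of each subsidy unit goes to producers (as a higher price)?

For a small subsidy around the equilibrium, the benefit split depends on the relative slopes, which at a point are proportional to the elasticities.
Buyer share = εs/(εs + |εd|) = 2/(2 + 0.2) = 10/11; seller share = |εd|/(εs + |εd|) = 1/11.
So producers capture 1/11 of the subsidy.

Producer share = 1/11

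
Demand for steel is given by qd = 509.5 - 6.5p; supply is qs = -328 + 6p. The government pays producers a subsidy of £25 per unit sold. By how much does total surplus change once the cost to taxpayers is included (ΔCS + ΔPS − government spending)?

Pre-subsidy: 509.5 - 6.5p = -328 + 6p gives p* = 67, q* = 74.
With the subsidy, sellers receive ps = pb + 25 for each unit, where pb is the price buyers pay.
Supply in terms of pb becomes qs = -328 + 6(pb + 25) = -178 + 6pb. Setting this equal to demand: 509.5 - 6.5pb = -178 + 6pb, so pb = 55.
Sellers receive ps = 55 + 25 = 80; q' = 509.5 − 6.5·55 = 152.
ΔCS = ½(74 + 152)(67 − 55) = 1356; ΔPS = ½(74 + 152)(80 − 67) = 1469.
Government spending = 25 × 152 = 3800.
Net change = 1356 + 1469 − 3800 = -975. The loss equals the DWL triangle ½·25·78.

Net change in total surplus = -£975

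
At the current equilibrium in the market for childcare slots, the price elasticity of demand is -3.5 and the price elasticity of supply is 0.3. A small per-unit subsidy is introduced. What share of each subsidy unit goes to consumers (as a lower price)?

For a small subsidy around the equilibrium, the benefit split depends on the relative slopes, which at a point are proportional to the elasticities.
Buyer share = εs/(εs + |εd|) = 0.3/(0.3 + 3.5) = 3/38; seller share = |εd|/(εs + |εd|) = 35/38.

Consumer share = 3/38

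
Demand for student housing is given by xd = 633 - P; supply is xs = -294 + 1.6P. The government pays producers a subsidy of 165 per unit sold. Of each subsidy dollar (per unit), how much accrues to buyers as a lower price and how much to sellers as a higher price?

Buyers gain 1320/13 per unit; sellers gain 825/13 per unit

Pre-subsidy: 633 - P = -294 + 1.6P gives P* = 4635/13, x* = 3594/13.
With the subsidy, sellers receive Ps = Pb + 165 for each unit, where Pb is the price buyers pay.
Supply in terms of Pb becomes xs = -294 + 1.6(Pb + 165) = -30 + 1.6Pb. Setting this equal to demand: 633 - Pb = -30 + 1.6Pb, so Pb = 255.
Sellers receive Ps = 255 + 165 = 420; x' = 633 − 1·255 = 378.
Buyers' price falls by P* − Pb = 4635/13 − 255 = 1320/13; sellers' price rises by Ps − P* = 420 − 4635/13 = 825/13.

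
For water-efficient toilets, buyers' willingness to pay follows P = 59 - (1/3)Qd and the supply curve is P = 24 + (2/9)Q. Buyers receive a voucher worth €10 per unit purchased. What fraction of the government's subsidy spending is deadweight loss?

Pre-subsidy: 59 - (1/3)Q = 24 + (2/9)Q gives Q* = 63 and P* = 38.
With the rebate, buyers effectively pay Pb = Ps − 10, where Ps is the price sellers receive.
On the curves, Pb = 59 - (1/3)Q and Ps = 24 + (2/9)Q; the wedge Ps − Pb = 10 gives 24 + (2/9)Q − (59 - (1/3)Q) = 10, so Q' = 81.
Then Pb = 59 − (1/3)·81 = 32 and Ps = 24 + (2/9)·81 = 42.
ΔCS = ½(63 + 81)(38 − 32) = 432; ΔPS = ½(63 + 81)(42 − 38) = 288.
Government spending = 10 × 81 = 810.
DWL = ½ × 10 × (81 − 63) = 90; fraction = 90 / 810 = 1/9.

DWL / government spending = 1/9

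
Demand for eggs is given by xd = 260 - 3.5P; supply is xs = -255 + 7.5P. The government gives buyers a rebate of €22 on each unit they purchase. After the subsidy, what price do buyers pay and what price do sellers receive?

Buyers pay 350/11; sellers receive 592/11

Pre-subsidy: 260 - 3.5P = -255 + 7.5P gives P* = 515/11, x* = 2115/22.
With the rebate, buyers effectively pay Pb = Ps − 22, where Ps is the price sellers receive.
Demand in terms of Ps becomes xd = 260 − 3.5(Ps − 22) = 337 - 3.5Ps. Setting this equal to supply: 337 - 3.5Ps = -255 + 7.5Ps, so Ps = 592/11.
Buyers pay Pb = 592/11 − 22 = 350/11; x' = -255 + 7.5·(592/11) = 1635/11.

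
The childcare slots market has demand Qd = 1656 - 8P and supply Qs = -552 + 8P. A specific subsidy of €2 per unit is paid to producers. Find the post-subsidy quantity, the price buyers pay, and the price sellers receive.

Q' = 560; buyers pay €137; sellers receive €139

Pre-subsidy: 1656 - 8P = -552 + 8P gives P* = 138, Q* = 552.
With the subsidy, sellers receive Ps = Pb + 2 for each unit, where Pb is the price buyers pay.
Supply in terms of Pb becomes Qs = -552 + 8(Pb + 2) = -536 + 8Pb. Setting this equal to demand: 1656 - 8Pb = -536 + 8Pb, so Pb = 137.
Sellers receive Ps = 137 + 2 = 139; Q' = 1656 − 8·137 = 560.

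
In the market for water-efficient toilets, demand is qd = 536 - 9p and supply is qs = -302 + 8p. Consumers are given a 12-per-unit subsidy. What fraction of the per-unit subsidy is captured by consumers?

Pre-subsidy: 536 - 9p = -302 + 8p gives p* = 838/17, q* = 1570/17.
With the rebate, buyers effectively pay pb = ps − 12, where ps is the price sellers receive.
Demand in terms of ps becomes qd = 536 − 9(ps − 12) = 644 - 9ps. Setting this equal to supply: 644 - 9ps = -302 + 8ps, so ps = 946/17.
Buyers pay pb = 946/17 − 12 = 742/17; q' = -302 + 8·(946/17) = 2434/17.
Buyers' price falls by p* − pb = 838/17 − 742/17 = 96/17; sellers' price rises by ps − p* = 946/17 − 838/17 = 108/17.
So consumers capture (96/17)/12 = 8/17 of each unit of subsidy.

Consumer share = 8/17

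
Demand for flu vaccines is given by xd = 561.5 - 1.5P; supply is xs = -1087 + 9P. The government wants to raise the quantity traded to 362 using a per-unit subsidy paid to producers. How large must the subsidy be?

Required subsidy s = 28 per unit

At x = 362, invert demand for the buyer price: Pb = (561.5 − 362)/1.5 = 133; invert supply for the seller price: Ps = (362 − (-1087))/9 = 161.
The subsidy must fill the gap: s = Ps − Pb = 161 − 133 = 28.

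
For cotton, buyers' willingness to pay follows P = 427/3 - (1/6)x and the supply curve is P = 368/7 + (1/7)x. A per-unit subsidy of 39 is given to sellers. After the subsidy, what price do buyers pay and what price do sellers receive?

Buyers pay 73; sellers receive 112

Pre-subsidy: 427/3 - (1/6)x = 368/7 + (1/7)x gives x* = 290 and P* = 94.
With the subsidy, sellers receive Ps = Pb + 39 for each unit, where Pb is the price buyers pay.
On the curves, Pb = 427/3 - (1/6)x and Ps = 368/7 + (1/7)x; the wedge Ps − Pb = 39 gives 368/7 + (1/7)x − (427/3 - (1/6)x) = 39, so x' = 416.
Then Pb = 427/3 − (1/6)·416 = 73 and Ps = 368/7 + (1/7)·416 = 112.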